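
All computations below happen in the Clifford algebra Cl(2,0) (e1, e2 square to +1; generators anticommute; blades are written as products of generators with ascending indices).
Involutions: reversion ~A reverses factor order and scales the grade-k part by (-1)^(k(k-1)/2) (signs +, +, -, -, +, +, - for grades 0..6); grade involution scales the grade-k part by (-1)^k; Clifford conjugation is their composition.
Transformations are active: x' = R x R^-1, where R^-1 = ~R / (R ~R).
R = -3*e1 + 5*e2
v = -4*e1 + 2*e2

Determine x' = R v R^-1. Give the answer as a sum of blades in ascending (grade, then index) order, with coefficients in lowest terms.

~R = -3*e1 + 5*e2, and R ~R = 34, so R^-1 = ~R / (34).
R v = 22 + 14*e1 e2
Answer: 2/17*e1 + 76/17*e2


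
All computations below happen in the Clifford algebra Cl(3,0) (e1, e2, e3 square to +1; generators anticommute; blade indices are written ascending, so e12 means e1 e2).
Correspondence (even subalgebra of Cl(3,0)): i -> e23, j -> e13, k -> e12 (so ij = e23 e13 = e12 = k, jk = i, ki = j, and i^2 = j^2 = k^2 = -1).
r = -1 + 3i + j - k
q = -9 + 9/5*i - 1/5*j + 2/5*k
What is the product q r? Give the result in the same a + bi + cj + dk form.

In blades: q = -9 + 2/5*e12 - 1/5*e13 + 9/5*e23, r = -1 - e12 + e13 + 3*e23.
Distribute q over r term by term (generator squares from the signature, products reordered to ascending indices): (-9)*r = 9 + 9*e12 - 9*e13 - 27*e23; (2/5*e12)*r = 2/5 - 2/5*e12 + 6/5*e13 - 2/5*e23; (-1/5*e13)*r = 1/5 + 3/5*e12 + 1/5*e13 + 1/5*e23; (9/5*e23)*r = -27/5 + 9/5*e12 + 9/5*e13 - 9/5*e23.
Sum: 21/5 + 11*e12 - 29/5*e13 - 29*e23; translating back through the correspondence:
Answer: 21/5 - 29i - 29/5*j + 11k


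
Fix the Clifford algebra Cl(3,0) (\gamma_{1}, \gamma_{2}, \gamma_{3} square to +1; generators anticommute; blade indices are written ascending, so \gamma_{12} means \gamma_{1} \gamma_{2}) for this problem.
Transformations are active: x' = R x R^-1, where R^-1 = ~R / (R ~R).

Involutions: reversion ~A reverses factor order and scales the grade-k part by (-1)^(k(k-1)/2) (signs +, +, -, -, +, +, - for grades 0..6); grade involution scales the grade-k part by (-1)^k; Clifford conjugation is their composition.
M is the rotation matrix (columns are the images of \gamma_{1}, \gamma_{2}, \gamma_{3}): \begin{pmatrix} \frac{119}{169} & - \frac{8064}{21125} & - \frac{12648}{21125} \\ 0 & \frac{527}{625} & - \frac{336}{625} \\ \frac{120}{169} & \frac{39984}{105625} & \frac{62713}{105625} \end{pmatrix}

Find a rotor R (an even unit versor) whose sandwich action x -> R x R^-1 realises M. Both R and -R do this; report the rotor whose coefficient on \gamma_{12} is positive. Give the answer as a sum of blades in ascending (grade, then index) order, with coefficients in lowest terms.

Method: write R = a + b12*\gamma_{12} + b13*\gamma_{13} + b23*\gamma_{23} with a^2 + b12^2 + b13^2 + b23^2 = 1 (so R^-1 = ~R). Expanding the columns R e_j ~R gives tr M = 4a^2 - 1 and, from the antisymmetric part, M21 - M12 = -4a*b12, M13 - M31 = 4a*b13, M32 - M23 = -4a*b23.
Here tr M = \frac{226151}{105625}, so a^2 = (1 + tr M)/4 = \frac{82944}{105625} and a = ±\frac{288}{325}. Taking a = \frac{288}{325}: M21 - M12 = \frac{8064}{21125}, M13 - M31 = -\frac{27648}{21125}, M32 - M23 = \frac{96768}{105625}, giving b12 = -\frac{7}{65}, b13 = -\frac{24}{65}, b23 = -\frac{84}{325}, i.e. R = \frac{288}{325} - \frac{7}{65} \gamma_{12} - \frac{24}{65} \gamma_{13} - \frac{84}{325} \gamma_{23}.
Its \gamma_{12} coefficient is negative, so report the other preimage -R.
Answer: -\frac{288}{325} + \frac{7}{65} \gamma_{12} + \frac{24}{65} \gamma_{13} + \frac{84}{325} \gamma_{23}. Recall the cover is two-to-one: with M of trace \frac{226151}{105625}, both preimages act alike, and the stated \gamma_{12} sign chooses the sheet.


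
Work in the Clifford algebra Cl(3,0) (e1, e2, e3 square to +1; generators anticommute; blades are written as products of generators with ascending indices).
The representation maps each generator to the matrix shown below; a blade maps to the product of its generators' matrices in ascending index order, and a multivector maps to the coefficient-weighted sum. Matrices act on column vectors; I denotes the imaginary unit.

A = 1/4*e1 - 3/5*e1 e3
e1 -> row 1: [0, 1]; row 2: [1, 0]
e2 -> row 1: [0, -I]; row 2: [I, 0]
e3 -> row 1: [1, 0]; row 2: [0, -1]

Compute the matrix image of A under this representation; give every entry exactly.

Bivector images (products of the table entries): rho(e1 e3) = rho(e1)rho(e3) = row 1: [0, -1]; row 2: [1, 0].
M = (1/4)*rho(e1) + (-3/5)*rho(e1 e3), summed entrywise:
Answer: row 1: [0, 17/20]; row 2: [-7/20, 0]


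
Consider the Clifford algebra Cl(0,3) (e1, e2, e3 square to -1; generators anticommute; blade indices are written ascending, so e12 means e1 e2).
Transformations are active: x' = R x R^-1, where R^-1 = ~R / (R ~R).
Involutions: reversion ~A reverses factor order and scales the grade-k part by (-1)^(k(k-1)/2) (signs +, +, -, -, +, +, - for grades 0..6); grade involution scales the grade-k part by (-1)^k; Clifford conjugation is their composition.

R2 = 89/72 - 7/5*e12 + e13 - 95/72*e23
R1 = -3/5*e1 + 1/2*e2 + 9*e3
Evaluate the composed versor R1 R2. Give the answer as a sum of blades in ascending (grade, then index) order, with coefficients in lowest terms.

Distribute over the terms of R1 (each basis-blade product reordered to ascending indices, repeated generators contracted through their squares):
(-3/5*e1) R2 = -89/120*e1 - 21/25*e2 + 3/5*e3 + 19/24*e123
(1/2*e2) R2 = -7/10*e1 + 89/144*e2 + 95/144*e3 - 1/2*e123
(9*e3) R2 = 9*e1 - 95/8*e2 + 89/8*e3 - 63/5*e123
Summing the partial products and collecting blades:
Answer: 907/120*e1 - 43549/3600*e2 + 8917/720*e3 - 1477/120*e123


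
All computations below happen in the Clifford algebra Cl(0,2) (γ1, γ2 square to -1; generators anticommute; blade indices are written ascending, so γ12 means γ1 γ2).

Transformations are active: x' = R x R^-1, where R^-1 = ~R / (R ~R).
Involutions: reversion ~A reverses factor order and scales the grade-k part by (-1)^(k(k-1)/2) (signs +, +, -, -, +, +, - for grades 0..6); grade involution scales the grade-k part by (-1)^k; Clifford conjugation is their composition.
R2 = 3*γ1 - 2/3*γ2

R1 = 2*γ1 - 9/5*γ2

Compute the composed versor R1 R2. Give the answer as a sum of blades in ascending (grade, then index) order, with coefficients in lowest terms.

Distribute over the terms of R1 (each basis-blade product reordered to ascending indices, repeated generators contracted through their squares):
(2*γ1) R2 = -6 - 4/3*γ12
(-9/5*γ2) R2 = -6/5 + 27/5*γ12
Summing the partial products and collecting blades:
Answer: -36/5 + 61/15*γ12


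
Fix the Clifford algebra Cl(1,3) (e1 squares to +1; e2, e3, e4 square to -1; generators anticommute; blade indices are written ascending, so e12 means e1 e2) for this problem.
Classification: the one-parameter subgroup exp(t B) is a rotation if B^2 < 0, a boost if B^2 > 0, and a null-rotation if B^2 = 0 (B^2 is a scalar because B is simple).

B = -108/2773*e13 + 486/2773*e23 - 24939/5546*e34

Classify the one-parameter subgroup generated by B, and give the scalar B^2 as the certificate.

B^2 term by term: the squares give (-108/2773)^2*(e13)^2 + (486/2773)^2*(e23)^2 + (-24939/5546)^2*(e34)^2 = 11664/7689529*(+1) + 236196/7689529*(-1) + 621953721/30758116*(-1) = -81/4 (each basis 2-blade squares to minus the product of its generators' squares); cross terms between blades sharing an index anticommute and cancel. So B^2 = -81/4.
Answer: rotation, certificate B^2 = -81/4. B^2 = -81/4 is basis-independent, so its sign is the whole story.


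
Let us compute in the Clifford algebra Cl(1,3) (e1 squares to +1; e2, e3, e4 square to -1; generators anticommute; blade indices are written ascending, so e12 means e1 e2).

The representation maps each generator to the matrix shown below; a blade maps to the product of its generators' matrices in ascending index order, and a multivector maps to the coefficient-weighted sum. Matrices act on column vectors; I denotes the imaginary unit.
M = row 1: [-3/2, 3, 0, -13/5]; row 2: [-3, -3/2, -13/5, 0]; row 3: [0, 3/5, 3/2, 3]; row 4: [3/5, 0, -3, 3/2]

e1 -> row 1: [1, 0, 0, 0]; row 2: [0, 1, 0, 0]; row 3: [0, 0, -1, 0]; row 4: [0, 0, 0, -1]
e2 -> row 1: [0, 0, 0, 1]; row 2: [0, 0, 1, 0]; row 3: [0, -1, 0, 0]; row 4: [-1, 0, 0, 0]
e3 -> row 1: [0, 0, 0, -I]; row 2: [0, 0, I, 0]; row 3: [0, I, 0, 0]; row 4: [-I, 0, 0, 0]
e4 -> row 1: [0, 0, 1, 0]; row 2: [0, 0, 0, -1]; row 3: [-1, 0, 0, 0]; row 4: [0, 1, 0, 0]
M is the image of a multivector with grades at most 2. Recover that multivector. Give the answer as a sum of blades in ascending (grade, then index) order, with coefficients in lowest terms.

Method: the blade images are trace-orthogonal — tr(rho(e_A) rho(e_B)^-1) = 4 if A = B and 0 otherwise — and rho(e_A)^-1 = (e_A)^2 * rho(e_A) with (e_A)^2 = +1 or -1, so the coefficient of e_A in the preimage is (e_A)^2 * tr(M rho(e_A))/4.
Nonzero projections over blades of grade <= 2: e1: (e1)^2 = +1, tr(M rho(e1)) = -6, coefficient -3/2; e2: (e2)^2 = -1, tr(M rho(e2)) = 32/5, coefficient -8/5; e12: (e12)^2 = +1, tr(M rho(e12)) = -4, coefficient -1; e24: (e24)^2 = -1, tr(M rho(e24)) = -12, coefficient 3. Every other blade of grade <= 2 projects to 0.
Answer: -3/2*e1 - 8/5*e2 - e12 + 3*e24


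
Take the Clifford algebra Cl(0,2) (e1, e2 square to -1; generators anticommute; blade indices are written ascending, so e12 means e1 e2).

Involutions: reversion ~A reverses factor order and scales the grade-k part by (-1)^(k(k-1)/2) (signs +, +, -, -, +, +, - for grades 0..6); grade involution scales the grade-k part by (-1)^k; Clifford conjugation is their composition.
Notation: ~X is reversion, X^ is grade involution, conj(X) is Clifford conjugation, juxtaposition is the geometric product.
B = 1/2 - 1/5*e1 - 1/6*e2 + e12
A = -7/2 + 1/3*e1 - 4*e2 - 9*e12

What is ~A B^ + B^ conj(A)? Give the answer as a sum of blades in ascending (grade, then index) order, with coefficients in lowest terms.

first term: -203/20 - 181/30*e1 - 67/60*e2 + 167/90*e12
second term: -227/20 - 101/30*e1 - 43/60*e2 + 167/90*e12
Answer: -43/2 - 47/5*e1 - 11/6*e2 + 167/45*e12


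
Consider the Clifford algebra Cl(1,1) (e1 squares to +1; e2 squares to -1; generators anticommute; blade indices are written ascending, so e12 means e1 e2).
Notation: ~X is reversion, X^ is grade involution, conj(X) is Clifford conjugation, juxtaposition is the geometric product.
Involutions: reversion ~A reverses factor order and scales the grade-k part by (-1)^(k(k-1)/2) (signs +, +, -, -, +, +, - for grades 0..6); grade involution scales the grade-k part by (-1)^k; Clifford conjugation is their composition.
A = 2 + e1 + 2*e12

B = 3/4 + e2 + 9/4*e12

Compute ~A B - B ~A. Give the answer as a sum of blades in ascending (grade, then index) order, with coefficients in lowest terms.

first term: -3 + 11/4*e1 + 17/4*e2 + 4*e12
second term: -3 - 5/4*e1 - 1/4*e2 + 2*e12
Answer: 4*e1 + 9/2*e2 + 2*e12


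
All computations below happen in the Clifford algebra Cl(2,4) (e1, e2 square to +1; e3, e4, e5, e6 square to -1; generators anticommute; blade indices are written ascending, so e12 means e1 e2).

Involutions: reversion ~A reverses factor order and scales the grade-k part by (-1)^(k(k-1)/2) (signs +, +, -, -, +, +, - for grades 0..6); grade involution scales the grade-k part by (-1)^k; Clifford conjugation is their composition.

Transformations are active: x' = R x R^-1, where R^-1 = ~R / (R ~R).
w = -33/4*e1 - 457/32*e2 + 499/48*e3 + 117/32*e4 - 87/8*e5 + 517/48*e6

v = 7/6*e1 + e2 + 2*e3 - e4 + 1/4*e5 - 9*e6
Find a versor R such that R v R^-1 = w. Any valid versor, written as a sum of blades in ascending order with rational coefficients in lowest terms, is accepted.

Reasoning: v^2 = w^2 = -12053/144 since conjugation preserves the quadratic form; R = v + w = -85/12*e1 - 425/32*e2 + 595/48*e3 + 85/32*e4 - 85/8*e5 + 85/48*e6 is then valid when invertible, keeping its own part and reversing (v - w)/2.
Answer: -85/12*e1 - 425/32*e2 + 595/48*e3 + 85/32*e4 - 85/8*e5 + 85/48*e6


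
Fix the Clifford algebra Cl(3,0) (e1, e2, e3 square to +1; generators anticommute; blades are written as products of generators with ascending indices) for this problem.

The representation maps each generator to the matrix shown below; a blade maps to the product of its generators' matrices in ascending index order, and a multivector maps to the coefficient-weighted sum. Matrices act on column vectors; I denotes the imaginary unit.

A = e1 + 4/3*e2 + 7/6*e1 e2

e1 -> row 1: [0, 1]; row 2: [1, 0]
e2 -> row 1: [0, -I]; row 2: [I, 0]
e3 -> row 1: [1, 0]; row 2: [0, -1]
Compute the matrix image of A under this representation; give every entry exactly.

Bivector images (products of the table entries): rho(e1 e2) = rho(e1)rho(e2) = row 1: [I, 0]; row 2: [0, -I].
M = (1)*rho(e1) + (4/3)*rho(e2) + (7/6)*rho(e1 e2), summed entrywise:
Answer: row 1: [7*I/6, 1 - 4*I/3]; row 2: [1 + 4*I/3, -7*I/6]


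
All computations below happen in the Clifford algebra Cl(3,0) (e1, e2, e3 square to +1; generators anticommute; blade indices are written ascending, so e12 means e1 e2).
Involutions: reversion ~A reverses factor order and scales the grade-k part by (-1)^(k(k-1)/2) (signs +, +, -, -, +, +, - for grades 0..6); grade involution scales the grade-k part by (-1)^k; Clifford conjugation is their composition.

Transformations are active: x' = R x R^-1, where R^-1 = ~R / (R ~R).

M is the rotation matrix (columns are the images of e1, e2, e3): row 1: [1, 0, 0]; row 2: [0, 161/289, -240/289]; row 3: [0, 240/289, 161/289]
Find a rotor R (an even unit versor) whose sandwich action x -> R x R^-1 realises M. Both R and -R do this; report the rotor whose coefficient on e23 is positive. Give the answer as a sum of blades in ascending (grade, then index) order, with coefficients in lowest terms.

Method: write R = a + b12*e12 + b13*e13 + b23*e23 with a^2 + b12^2 + b13^2 + b23^2 = 1 (so R^-1 = ~R). Expanding the columns R e_j ~R gives tr M = 4a^2 - 1 and, from the antisymmetric part, M21 - M12 = -4a*b12, M13 - M31 = 4a*b13, M32 - M23 = -4a*b23.
Here tr M = 611/289, so a^2 = (1 + tr M)/4 = 225/289 and a = ±15/17. Taking a = 15/17: M21 - M12 = 0, M13 - M31 = 0, M32 - M23 = 480/289, giving b12 = 0, b13 = 0, b23 = -8/17, i.e. R = 15/17 - 8/17*e23.
Its e23 coefficient is negative, so report the other preimage -R.
Answer: -15/17 + 8/17*e23. Recall the cover is two-to-one: with M of trace 611/289, both preimages act alike, and the stated e23 sign chooses the sheet.


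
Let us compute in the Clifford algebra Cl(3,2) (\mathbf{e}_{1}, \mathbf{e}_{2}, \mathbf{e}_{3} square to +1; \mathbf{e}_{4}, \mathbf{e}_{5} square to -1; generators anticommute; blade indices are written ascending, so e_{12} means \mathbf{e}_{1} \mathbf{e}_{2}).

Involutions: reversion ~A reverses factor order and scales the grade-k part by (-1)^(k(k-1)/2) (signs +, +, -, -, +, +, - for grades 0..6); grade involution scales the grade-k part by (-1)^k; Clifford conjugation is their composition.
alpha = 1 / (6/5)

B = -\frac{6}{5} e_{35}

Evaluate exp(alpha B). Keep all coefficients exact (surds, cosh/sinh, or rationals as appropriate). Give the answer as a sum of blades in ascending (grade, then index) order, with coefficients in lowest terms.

B^2 = (-\frac{6}{5})^2*(e_{35})^2 = \frac{36}{25}*(+1) = \frac{36}{25} (a basis 2-blade squares to minus the product of its generators' squares).
B^2 = \frac{36}{25} — the positive square puts this in the hyperbolic regime; l = \frac{6}{5}, alpha*l = 1, so exp(alpha B) = cosh(1) + (sinh(1)/(\frac{6}{5}))*B = \cosh{\left(1 \right)} + (\frac{5 \sinh{\left(1 \right)}}{6})*B.
Answer: \cosh{\left(1 \right)} - \sinh{\left(1 \right)} e_{35}


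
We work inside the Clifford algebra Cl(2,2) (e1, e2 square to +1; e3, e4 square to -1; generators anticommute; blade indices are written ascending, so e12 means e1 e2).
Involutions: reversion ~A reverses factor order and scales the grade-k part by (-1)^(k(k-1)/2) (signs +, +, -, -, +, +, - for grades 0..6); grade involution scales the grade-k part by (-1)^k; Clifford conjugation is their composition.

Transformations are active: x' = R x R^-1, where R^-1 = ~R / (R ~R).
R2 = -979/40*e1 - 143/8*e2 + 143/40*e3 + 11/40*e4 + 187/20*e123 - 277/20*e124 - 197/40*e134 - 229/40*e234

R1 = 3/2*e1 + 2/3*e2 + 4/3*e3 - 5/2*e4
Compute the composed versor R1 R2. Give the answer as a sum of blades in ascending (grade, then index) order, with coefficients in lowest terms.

Distribute over the terms of R1 (each basis-blade product reordered to ascending indices, repeated generators contracted through their squares):
(3/2*e1) R2 = -2937/80 - 429/16*e12 + 429/80*e13 + 33/80*e14 + 561/40*e23 - 831/40*e24 - 591/80*e34 - 687/80*e1234
(2/3*e2) R2 = -143/12 + 979/60*e12 - 187/30*e13 + 277/30*e14 + 143/60*e23 + 11/60*e24 - 229/60*e34 + 197/60*e1234
(4/3*e3) R2 = -143/30 - 187/15*e12 + 979/30*e13 - 197/30*e14 + 143/6*e23 - 229/30*e24 + 11/30*e34 - 277/15*e1234
(-5/2*e4) R2 = 11/16 - 277/8*e12 - 197/16*e13 - 979/16*e14 - 229/16*e23 - 715/16*e24 + 143/16*e34 + 187/8*e1234
Summing the partial products and collecting blades:
Answer: -1265/24 - 4607/80*e12 + 389/20*e13 - 6973/120*e14 + 6223/240*e23 - 5833/80*e24 - 19/10*e34 - 19/48*e1234


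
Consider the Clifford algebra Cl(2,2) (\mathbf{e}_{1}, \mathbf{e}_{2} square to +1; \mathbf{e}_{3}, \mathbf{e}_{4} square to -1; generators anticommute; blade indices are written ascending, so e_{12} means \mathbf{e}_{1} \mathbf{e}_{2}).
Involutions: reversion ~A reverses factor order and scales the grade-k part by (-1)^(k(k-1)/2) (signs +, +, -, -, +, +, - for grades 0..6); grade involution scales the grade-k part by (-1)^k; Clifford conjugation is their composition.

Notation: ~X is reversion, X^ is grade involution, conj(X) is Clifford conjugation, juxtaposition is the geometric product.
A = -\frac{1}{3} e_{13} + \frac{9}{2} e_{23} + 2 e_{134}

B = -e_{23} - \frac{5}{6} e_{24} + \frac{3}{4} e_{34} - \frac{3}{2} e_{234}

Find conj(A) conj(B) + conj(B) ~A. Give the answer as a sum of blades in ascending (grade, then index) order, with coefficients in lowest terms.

first term: -\frac{9}{2} + \frac{3}{2} e_{1} + \frac{27}{4} e_{4} + \frac{10}{3} e_{12} + \frac{1}{4} e_{14} - \frac{27}{8} e_{24} + \frac{15}{4} e_{34} - \frac{5}{3} e_{123} + \frac{3}{2} e_{124} - \frac{5}{18} e_{1234}
second term: -\frac{9}{2} - \frac{3}{2} e_{1} + \frac{27}{4} e_{4} + \frac{8}{3} e_{12} - \frac{1}{4} e_{14} + \frac{27}{8} e_{24} - \frac{15}{4} e_{34} - \frac{5}{3} e_{123} + \frac{5}{2} e_{124} - \frac{5}{18} e_{1234}
Answer: -9 + \frac{27}{2} e_{4} + 6 e_{12} - \frac{10}{3} e_{123} + 4 e_{124} - \frac{5}{9} e_{1234}


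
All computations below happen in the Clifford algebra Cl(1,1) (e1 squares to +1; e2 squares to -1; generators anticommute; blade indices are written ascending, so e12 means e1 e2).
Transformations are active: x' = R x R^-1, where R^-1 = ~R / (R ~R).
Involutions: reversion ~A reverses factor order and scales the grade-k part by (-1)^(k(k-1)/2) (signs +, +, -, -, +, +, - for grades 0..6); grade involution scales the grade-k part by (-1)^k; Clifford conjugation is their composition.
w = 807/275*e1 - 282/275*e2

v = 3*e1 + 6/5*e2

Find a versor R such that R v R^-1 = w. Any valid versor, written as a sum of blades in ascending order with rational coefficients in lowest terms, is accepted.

Sketch: the shared square 189/25 makes R = v + w = 1632/275*e1 + 48/275*e2 the natural versor; its sandwich fixes that direction, negates (v - w)/2, and sends v to w.
Answer: 1632/275*e1 + 48/275*e2


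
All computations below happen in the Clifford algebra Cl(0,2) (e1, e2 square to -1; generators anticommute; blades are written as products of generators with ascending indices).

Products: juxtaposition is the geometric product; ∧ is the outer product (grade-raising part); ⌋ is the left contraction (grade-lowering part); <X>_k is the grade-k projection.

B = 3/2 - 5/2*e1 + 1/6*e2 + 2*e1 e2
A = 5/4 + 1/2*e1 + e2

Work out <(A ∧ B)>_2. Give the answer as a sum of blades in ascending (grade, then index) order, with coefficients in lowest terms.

step 1: 15/8 - 19/8*e1 + 41/24*e2 + 61/12*e1 e2
step 2: 61/12*e1 e2
Answer: 61/12*e1 e2


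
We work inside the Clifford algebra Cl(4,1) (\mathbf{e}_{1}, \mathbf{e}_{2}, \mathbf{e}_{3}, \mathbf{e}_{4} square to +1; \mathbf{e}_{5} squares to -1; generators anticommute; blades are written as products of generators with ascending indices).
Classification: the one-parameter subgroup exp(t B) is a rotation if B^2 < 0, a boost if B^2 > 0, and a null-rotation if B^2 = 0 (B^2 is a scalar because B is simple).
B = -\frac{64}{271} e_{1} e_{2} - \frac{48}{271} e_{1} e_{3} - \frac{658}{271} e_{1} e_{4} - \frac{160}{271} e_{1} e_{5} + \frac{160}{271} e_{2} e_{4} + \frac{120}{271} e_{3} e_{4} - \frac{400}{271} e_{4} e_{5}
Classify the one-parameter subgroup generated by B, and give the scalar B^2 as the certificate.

B^2 term by term: the squares give (-\frac{64}{271})^2*(e_{1} e_{2})^2 + (-\frac{48}{271})^2*(e_{1} e_{3})^2 + (-\frac{658}{271})^2*(e_{1} e_{4})^2 + (-\frac{160}{271})^2*(e_{1} e_{5})^2 + (\frac{160}{271})^2*(e_{2} e_{4})^2 + (\frac{120}{271})^2*(e_{3} e_{4})^2 + (-\frac{400}{271})^2*(e_{4} e_{5})^2 = \frac{4096}{73441}*(-1) + \frac{2304}{73441}*(-1) + \frac{432964}{73441}*(-1) + \frac{25600}{73441}*(+1) + \frac{25600}{73441}*(-1) + \frac{14400}{73441}*(-1) + \frac{160000}{73441}*(+1) = -4 (each basis 2-blade squares to minus the product of its generators' squares); cross terms between blades sharing an index anticommute and cancel; the commuting (index-disjoint) pairs give grade-4 terms 2*c*c'*(blade product), which cancel blade by blade — e_{1} e_{2} e_{3} e_{4}: -\frac{15360}{73441} + \frac{15360}{73441} = 0; e_{1} e_{2} e_{4} e_{5}: \frac{51200}{73441} - \frac{51200}{73441} = 0; e_{1} e_{3} e_{4} e_{5}: \frac{38400}{73441} - \frac{38400}{73441} = 0 — confirming B is simple. So B^2 = -4.
Answer: rotation, certificate B^2 = -4. Why this suffices: the scalar -4 survives any versor conjugation, so its sign alone determines the class however B is presented.


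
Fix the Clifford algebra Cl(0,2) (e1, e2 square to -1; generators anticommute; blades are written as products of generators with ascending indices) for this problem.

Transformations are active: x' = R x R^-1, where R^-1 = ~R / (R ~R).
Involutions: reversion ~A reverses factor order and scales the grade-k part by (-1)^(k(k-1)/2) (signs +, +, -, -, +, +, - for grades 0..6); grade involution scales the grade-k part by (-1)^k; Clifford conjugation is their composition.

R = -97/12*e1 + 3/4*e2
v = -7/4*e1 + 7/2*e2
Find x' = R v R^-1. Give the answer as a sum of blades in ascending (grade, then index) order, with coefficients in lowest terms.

~R = -97/12*e1 + 3/4*e2, and R ~R = -4745/72, so R^-1 = ~R / (-4745/72).
R v = -805/48 - 1295/48*e1 e2
Answer: -4487/1898*e1 - 11837/3796*e2


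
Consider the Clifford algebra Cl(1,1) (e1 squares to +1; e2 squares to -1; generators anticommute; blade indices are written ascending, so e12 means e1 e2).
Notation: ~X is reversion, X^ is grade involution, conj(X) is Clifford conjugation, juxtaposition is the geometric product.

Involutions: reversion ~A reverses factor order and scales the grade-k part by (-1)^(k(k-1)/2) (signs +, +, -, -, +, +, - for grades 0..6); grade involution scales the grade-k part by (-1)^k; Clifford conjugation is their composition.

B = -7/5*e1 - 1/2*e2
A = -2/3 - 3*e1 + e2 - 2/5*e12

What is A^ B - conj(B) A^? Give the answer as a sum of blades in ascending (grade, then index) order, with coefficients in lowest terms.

first term: -47/10 + 11/15*e1 - 17/75*e2 - 29/10*e12
second term: 47/10 - 17/15*e1 - 67/75*e2 - 29/10*e12
Answer: -47/5 + 28/15*e1 + 2/3*e2


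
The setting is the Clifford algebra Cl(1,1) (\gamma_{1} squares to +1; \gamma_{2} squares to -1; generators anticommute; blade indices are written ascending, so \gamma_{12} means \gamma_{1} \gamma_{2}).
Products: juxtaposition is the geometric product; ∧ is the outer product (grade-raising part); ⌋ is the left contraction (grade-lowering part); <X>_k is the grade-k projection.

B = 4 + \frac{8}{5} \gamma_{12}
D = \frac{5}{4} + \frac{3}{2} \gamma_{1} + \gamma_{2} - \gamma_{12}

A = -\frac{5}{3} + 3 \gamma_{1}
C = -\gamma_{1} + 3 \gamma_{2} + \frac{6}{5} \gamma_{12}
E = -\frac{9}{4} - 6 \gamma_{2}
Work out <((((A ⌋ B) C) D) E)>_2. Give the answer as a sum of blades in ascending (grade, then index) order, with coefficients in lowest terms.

step 1: -\frac{20}{3} + \frac{24}{5} \gamma_{2} - \frac{8}{3} \gamma_{12}
step 2: -\frac{88}{5} + \frac{1532}{75} \gamma_{1} - \frac{68}{3} \gamma_{2} - \frac{16}{5} \gamma_{12}
step 3: \frac{2588}{75} + 25 \gamma_{1} - \frac{1539}{25} \gamma_{2} + \frac{5102}{75} \gamma_{12}
step 4: -447 + \frac{35191}{100} \gamma_{1} - \frac{6853}{100} \gamma_{2} - \frac{15153}{50} \gamma_{12}
step 5: -\frac{15153}{50} \gamma_{12}
Answer: -\frac{15153}{50} \gamma_{12}


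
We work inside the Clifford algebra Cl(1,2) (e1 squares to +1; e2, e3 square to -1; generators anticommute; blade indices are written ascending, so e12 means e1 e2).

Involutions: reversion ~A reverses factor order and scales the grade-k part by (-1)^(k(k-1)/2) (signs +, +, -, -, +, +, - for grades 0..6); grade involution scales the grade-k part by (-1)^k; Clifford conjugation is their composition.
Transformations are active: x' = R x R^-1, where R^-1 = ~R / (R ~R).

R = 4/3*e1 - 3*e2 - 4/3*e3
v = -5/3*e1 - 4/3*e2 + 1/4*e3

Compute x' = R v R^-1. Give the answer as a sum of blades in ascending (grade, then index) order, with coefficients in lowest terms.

~R = 4/3*e1 - 3*e2 - 4/3*e3, and R ~R = -9, so R^-1 = ~R / (-9).
R v = -53/9 - 61/9*e12 - 17/9*e13 - 91/36*e23
Answer: 829/243*e1 - 70/27*e2 - 1939/972*e3


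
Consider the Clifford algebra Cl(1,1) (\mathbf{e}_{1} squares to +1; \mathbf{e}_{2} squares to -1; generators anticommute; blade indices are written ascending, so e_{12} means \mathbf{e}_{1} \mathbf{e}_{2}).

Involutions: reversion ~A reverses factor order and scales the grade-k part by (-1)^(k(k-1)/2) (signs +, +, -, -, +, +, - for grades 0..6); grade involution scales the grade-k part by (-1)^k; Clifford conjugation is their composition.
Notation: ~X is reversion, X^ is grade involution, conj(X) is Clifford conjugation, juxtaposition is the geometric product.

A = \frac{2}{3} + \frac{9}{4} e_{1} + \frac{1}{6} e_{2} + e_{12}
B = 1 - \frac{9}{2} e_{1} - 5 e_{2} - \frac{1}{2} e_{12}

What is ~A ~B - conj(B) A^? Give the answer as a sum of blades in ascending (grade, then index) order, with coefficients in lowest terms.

first term: -\frac{73}{8} - \frac{17}{3} e_{1} - \frac{157}{24} e_{2} - \frac{67}{6} e_{12}
second term: -\frac{65}{8} + \frac{35}{6} e_{1} + \frac{211}{24} e_{2} + \frac{71}{6} e_{12}
Answer: -1 - \frac{23}{2} e_{1} - \frac{46}{3} e_{2} - 23 e_{12}


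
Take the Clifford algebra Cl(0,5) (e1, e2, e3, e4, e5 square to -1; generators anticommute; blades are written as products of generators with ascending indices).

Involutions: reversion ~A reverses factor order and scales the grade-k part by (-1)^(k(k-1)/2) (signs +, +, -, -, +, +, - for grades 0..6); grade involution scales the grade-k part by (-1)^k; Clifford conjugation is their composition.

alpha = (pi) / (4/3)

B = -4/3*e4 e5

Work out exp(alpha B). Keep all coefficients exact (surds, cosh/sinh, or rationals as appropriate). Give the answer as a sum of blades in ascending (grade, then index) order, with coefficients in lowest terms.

B^2 = (-4/3)^2*(e4 e5)^2 = 16/9*(-1) = -16/9 (a basis 2-blade squares to minus the product of its generators' squares).
B^2 = -16/9 — the series telescopes trigonometrically here: l = 4/3, alpha*l = pi, so exp(alpha B) = cos(pi) + (sin(pi)/(4/3))*B = -1 + (0)*B.
Answer: -1


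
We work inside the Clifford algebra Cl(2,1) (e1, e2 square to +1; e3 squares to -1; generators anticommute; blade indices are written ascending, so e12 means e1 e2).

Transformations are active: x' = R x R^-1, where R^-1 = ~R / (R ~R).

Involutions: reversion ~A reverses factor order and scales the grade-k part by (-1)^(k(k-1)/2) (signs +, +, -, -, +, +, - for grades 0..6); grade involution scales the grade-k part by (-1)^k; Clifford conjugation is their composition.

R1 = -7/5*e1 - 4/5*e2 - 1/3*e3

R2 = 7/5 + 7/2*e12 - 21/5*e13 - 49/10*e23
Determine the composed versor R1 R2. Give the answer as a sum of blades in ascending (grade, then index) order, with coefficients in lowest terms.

Distribute over the terms of R1 (each basis-blade product reordered to ascending indices, repeated generators contracted through their squares):
(-7/5*e1) R2 = -49/25*e1 - 49/10*e2 + 147/25*e3 + 343/50*e123
(-4/5*e2) R2 = 14/5*e1 - 28/25*e2 + 98/25*e3 - 84/25*e123
(-1/3*e3) R2 = 7/5*e1 + 49/30*e2 - 7/15*e3 - 7/6*e123
Summing the partial products and collecting blades:
Answer: 56/25*e1 - 329/75*e2 + 28/3*e3 + 7/3*e123


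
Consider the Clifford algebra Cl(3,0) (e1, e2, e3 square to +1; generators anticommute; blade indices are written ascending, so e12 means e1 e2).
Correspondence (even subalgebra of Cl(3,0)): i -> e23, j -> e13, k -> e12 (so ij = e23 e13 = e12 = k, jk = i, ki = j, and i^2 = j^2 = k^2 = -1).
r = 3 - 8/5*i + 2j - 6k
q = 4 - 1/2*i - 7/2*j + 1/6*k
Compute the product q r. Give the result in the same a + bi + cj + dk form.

In blades: q = 4 + 1/6*e12 - 7/2*e13 - 1/2*e23, r = 3 - 6*e12 + 2*e13 - 8/5*e23.
Distribute q over r term by term (generator squares from the signature, products reordered to ascending indices): (4)*r = 12 - 24*e12 + 8*e13 - 32/5*e23; (1/6*e12)*r = 1 + 1/2*e12 - 4/15*e13 - 1/3*e23; (-7/2*e13)*r = 7 - 28/5*e12 - 21/2*e13 + 21*e23; (-1/2*e23)*r = -4/5 - e12 - 3*e13 - 3/2*e23.
Sum: 96/5 - 301/10*e12 - 173/30*e13 + 383/30*e23; translating back through the correspondence:
Answer: 96/5 + 383/30*i - 173/30*j - 301/10*k


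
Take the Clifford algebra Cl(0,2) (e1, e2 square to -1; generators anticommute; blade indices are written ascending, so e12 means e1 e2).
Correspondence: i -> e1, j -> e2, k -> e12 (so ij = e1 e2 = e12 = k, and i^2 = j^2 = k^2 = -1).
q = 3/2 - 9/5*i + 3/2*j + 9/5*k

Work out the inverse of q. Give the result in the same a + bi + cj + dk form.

In blades: q = 3/2 - 9/5*e1 + 3/2*e2 + 9/5*e12.
With qbar = 3/2 + 9/5*e1 - 3/2*e2 - 9/5*e12 (scalar fixed, mapped units negated), q qbar = 549/50 (the sum of squared coefficients), so q^-1 = qbar / (549/50) = 25/183 + 10/61*e1 - 25/183*e2 - 10/61*e12; translating back:
Answer: 25/183 + 10/61*i - 25/183*j - 10/61*k


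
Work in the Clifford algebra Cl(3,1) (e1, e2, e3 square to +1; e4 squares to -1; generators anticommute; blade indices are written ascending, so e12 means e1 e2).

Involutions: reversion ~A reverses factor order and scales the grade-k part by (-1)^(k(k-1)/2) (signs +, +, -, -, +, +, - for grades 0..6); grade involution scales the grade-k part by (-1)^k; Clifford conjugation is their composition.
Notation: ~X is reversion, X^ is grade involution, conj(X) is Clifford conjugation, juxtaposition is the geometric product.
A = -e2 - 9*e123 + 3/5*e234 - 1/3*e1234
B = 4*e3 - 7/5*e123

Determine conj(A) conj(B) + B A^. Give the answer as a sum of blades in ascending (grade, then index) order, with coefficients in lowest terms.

first term: -63/5 + 7/15*e4 + 36*e12 + 7/5*e13 - 21/25*e14 - 4*e23 + 12/5*e24 - 4/3*e124
second term: 63/5 - 7/15*e4 + 36*e12 + 7/5*e13 - 21/25*e14 - 4*e23 + 12/5*e24 - 4/3*e124
Answer: 72*e12 + 14/5*e13 - 42/25*e14 - 8*e23 + 24/5*e24 - 8/3*e124


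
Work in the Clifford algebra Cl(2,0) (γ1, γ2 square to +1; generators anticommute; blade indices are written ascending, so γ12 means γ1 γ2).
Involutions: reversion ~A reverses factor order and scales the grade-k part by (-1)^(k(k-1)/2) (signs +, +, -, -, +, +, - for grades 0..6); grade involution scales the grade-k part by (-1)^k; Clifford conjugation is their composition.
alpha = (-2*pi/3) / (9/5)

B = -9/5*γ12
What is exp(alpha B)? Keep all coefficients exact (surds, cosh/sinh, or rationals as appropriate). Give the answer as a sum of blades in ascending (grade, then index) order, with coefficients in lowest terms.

B^2 = (-9/5)^2*(γ12)^2 = 81/25*(-1) = -81/25 (a basis 2-blade squares to minus the product of its generators' squares).
B^2 = -81/25 — the negative square puts this in the circular regime; l = 9/5, alpha*l = -2*pi/3, so exp(alpha B) = cos(-2*pi/3) + (sin(-2*pi/3)/(9/5))*B = -1/2 + (-5*sqrt(3)/18)*B.
Answer: -1/2 + sqrt(3)/2*γ12


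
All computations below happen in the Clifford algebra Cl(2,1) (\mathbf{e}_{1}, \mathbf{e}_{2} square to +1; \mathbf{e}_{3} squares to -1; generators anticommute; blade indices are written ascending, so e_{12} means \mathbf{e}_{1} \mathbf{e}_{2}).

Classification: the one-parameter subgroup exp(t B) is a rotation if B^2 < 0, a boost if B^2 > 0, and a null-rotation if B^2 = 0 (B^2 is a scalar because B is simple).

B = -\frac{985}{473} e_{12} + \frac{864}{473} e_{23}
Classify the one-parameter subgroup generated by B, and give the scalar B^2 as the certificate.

B^2 term by term: the squares give (-\frac{985}{473})^2*(e_{12})^2 + (\frac{864}{473})^2*(e_{23})^2 = \frac{970225}{223729}*(-1) + \frac{746496}{223729}*(+1) = -1 (each basis 2-blade squares to minus the product of its generators' squares); cross terms between blades sharing an index anticommute and cancel. So B^2 = -1.
Answer: rotation, certificate B^2 = -1. The invariant at work: B^2 = -1 is unchanged by conjugation, hence its sign classifies the subgroup whatever basis B is written in.


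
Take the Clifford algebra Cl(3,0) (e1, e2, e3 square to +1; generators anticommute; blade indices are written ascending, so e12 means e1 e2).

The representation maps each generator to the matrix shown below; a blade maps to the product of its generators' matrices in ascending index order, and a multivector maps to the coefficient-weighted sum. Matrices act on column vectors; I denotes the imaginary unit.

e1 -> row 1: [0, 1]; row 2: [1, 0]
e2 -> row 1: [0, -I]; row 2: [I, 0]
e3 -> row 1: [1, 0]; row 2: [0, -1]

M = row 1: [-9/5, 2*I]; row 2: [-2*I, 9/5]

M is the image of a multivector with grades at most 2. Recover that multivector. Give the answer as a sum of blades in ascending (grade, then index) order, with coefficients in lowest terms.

Method: 1, rho(e1), rho(e2), rho(e3) form a trace-orthogonal basis of the 2x2 complex matrices (tr(X Y) = 2 if X = Y, else 0), so M = m0*1 + m1*rho(e1) + m2*rho(e2) + m3*rho(e3) with m0 = tr(M)/2 = 0, m1 = tr(M rho(e1))/2 = 0, m2 = tr(M rho(e2))/2 = -2, m3 = tr(M rho(e3))/2 = -9/5.
Multiplying table entries, the bivector images are rho(e12) = I*rho(e3), rho(e13) = -I*rho(e2), rho(e23) = I*rho(e1); with real blade coefficients the real parts of m0..m3 are the coefficients of 1, e1, e2, e3 and the imaginary parts give the bivectors (e23: Im m1, e13: -Im m2, e12: Im m3).
Answer: -2*e2 - 9/5*e3


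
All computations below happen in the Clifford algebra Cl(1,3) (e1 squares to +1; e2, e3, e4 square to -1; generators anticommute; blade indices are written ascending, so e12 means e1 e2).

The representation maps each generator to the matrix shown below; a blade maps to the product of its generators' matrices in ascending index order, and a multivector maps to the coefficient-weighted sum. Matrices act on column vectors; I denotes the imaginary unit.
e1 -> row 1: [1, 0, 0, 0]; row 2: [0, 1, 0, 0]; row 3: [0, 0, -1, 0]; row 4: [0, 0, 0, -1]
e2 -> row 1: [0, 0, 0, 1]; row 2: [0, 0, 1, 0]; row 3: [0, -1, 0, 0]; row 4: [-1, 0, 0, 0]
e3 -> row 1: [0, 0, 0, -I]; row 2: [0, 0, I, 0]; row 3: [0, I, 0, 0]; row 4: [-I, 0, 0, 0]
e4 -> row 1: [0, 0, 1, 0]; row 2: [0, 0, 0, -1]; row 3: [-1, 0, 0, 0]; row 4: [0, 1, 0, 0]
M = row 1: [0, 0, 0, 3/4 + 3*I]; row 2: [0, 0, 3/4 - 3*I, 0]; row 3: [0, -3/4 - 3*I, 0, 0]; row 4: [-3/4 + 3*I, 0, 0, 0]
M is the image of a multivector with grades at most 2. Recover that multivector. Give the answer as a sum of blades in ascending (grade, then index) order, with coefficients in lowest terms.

Method: the blade images are trace-orthogonal — tr(rho(e_A) rho(e_B)^-1) = 4 if A = B and 0 otherwise — and rho(e_A)^-1 = (e_A)^2 * rho(e_A) with (e_A)^2 = +1 or -1, so the coefficient of e_A in the preimage is (e_A)^2 * tr(M rho(e_A))/4.
Nonzero projections over blades of grade <= 2: e2: (e2)^2 = -1, tr(M rho(e2)) = -3, coefficient 3/4; e3: (e3)^2 = -1, tr(M rho(e3)) = 12, coefficient -3. Every other blade of grade <= 2 projects to 0.
Answer: 3/4*e2 - 3*e3


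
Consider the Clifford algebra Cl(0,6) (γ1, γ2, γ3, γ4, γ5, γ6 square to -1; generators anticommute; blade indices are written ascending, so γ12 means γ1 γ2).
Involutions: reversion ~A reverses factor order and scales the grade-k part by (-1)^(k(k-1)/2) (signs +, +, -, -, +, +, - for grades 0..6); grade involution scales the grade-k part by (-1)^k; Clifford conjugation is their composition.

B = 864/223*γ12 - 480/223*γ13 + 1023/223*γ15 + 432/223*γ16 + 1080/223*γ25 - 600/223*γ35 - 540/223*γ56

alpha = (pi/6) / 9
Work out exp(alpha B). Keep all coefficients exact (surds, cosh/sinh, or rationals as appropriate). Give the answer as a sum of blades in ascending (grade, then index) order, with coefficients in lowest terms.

B^2 term by term: the squares give (864/223)^2*(γ12)^2 + (-480/223)^2*(γ13)^2 + (1023/223)^2*(γ15)^2 + (432/223)^2*(γ16)^2 + (1080/223)^2*(γ25)^2 + (-600/223)^2*(γ35)^2 + (-540/223)^2*(γ56)^2 = 746496/49729*(-1) + 230400/49729*(-1) + 1046529/49729*(-1) + 186624/49729*(-1) + 1166400/49729*(-1) + 360000/49729*(-1) + 291600/49729*(-1) = -81 (each basis 2-blade squares to minus the product of its generators' squares); cross terms between blades sharing an index anticommute and cancel; the commuting (index-disjoint) pairs give grade-4 terms 2*c*c'*(blade product), which cancel blade by blade — γ1235: -1036800/49729 + 1036800/49729 = 0; γ1256: -933120/49729 + 933120/49729 = 0; γ1356: 518400/49729 - 518400/49729 = 0 — confirming B is simple. So B^2 = -81.
B^2 = -81 — a negative square means the series sums to a rotation: l = 9, alpha*l = pi/6, so exp(alpha B) = cos(pi/6) + (sin(pi/6)/9)*B = sqrt(3)/2 + (1/18)*B.
Answer: sqrt(3)/2 + 48/223*γ12 - 80/669*γ13 + 341/1338*γ15 + 24/223*γ16 + 60/223*γ25 - 100/669*γ35 - 30/223*γ56


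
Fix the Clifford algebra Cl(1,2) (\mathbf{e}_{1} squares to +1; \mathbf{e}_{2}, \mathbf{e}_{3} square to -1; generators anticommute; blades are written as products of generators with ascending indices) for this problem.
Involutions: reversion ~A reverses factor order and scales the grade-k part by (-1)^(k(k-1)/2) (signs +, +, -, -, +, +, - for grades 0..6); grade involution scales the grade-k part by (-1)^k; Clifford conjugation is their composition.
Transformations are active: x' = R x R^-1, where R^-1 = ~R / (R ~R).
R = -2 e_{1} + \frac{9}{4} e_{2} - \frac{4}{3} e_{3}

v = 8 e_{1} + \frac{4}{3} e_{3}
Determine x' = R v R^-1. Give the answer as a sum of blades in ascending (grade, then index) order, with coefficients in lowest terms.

~R = -2 e_{1} + \frac{9}{4} e_{2} - \frac{4}{3} e_{3}, and R ~R = -\frac{409}{144}, so R^-1 = ~R / (-\frac{409}{144}).
R v = -\frac{128}{9} - 18 e_{1} e_{2} + 8 e_{1} e_{3} + 3 e_{2} e_{3}
Answer: -\frac{11464}{409} e_{1} + \frac{9216}{409} e_{2} - \frac{18020}{1227} e_{3}


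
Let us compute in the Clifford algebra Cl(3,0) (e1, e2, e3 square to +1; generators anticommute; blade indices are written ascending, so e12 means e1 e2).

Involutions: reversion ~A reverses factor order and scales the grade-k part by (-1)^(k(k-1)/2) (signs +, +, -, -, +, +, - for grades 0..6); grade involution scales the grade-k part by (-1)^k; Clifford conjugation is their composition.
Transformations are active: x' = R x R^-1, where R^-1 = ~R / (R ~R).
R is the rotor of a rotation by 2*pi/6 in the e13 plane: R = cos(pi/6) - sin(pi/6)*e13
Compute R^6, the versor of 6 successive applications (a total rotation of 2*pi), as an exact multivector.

Half-angle bookkeeping: 6 applications in e13 add up to rotor phase 6*pi/6 = pi, so R^6 = cos(pi) - sin(pi)*e13.
cos(pi) = -1 and sin(pi) = 0, so R^6 = -1. The total rotation 2*pi is 1 full turn, so every vector returns to itself, yet the rotor is -1, on the OTHER sheet of the double cover (an odd number of 2*pi turns).
Answer: -1
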